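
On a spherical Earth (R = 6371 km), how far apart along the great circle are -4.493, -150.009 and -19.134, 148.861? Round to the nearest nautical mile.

3680 nmi

Δλ = 148.861 − -150.009 = 298.870°; wrapped into (−180°, 180°]: -61.130°.
Δφ = -19.134 − -4.493 = -14.641°.
a = sin²(Δφ/2) + cos φ₁ · cos φ₂ · sin²(Δλ/2) = 0.259787.
c = 2·atan2(√a, √(1−a)) = 1.06966 rad → d = 6371·c ≈ 6814.78 km ≈ 3679.69 nmi.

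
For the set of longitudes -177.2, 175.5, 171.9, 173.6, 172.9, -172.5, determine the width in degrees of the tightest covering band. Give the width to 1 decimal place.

15.6°

Sort the longitudes: -177.2°, -172.5°, +171.9°, +172.9°, +173.6°, +175.5°.
Eastward gaps between consecutive values (wrapping around): 4.7°, 344.4°, 1.0°, 0.7°, 1.9°, 7.3°.
Largest gap = 344.4° ⇒ minimal covering band is its complement: 360° − 344.4° = 15.6°.
Band runs from +171.9° eastward to -172.5°, crossing the antimeridian.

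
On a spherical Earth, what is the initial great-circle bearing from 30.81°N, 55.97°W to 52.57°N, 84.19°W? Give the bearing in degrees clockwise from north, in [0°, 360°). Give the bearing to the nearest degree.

325°

Δλ = -84.19 − -55.97 = -28.22°.
θ = atan2( sin Δλ · cos φ₂ , cos φ₁ · sin φ₂ − sin φ₁ · cos φ₂ · cos Δλ )
  = atan2(-0.28740, 0.40772) = -35.180° → normalised to [0°, 360°): 324.820°.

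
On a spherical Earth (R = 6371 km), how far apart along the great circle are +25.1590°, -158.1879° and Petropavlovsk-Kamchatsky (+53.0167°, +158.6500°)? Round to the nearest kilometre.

4730 km

Δλ = 158.6500 − -158.1879 = 316.8379°; wrapped into (−180°, 180°]: -43.1621°.
Δφ = 53.0167 − 25.1590 = 27.8577°.
a = sin²(Δφ/2) + cos φ₁ · cos φ₂ · sin²(Δλ/2) = 0.131611.
c = 2·atan2(√a, √(1−a)) = 0.74250 rad → d = 6371·c ≈ 4730.49 km.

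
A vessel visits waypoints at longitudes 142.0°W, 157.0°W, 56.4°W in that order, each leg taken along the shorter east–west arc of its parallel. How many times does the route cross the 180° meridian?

0

Leg 1: -142.0° → -157.0°, shortest Δλ = -15.0° (west) — does not cross 180°.
Leg 2: -157.0° → -56.4°, shortest Δλ = 100.6° (east) — does not cross 180°.
Total crossings: 0.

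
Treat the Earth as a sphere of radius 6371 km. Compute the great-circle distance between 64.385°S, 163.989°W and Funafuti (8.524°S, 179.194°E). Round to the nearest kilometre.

6351 km

Δλ = 179.194 − -163.989 = 343.183°; wrapped into (−180°, 180°]: -16.817°.
Δφ = -8.524 − -64.385 = 55.861°.
a = sin²(Δφ/2) + cos φ₁ · cos φ₂ · sin²(Δλ/2) = 0.228541.
c = 2·atan2(√a, √(1−a)) = 0.99689 rad → d = 6371·c ≈ 6351.18 km.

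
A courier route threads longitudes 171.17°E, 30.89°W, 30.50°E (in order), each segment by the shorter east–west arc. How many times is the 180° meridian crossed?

1

Leg 1: +171.17° → -30.89°, shortest Δλ = 157.94° (east) — crosses 180°.
Leg 2: -30.89° → +30.50°, shortest Δλ = 61.39° (east) — does not cross 180°.
Total crossings: 1.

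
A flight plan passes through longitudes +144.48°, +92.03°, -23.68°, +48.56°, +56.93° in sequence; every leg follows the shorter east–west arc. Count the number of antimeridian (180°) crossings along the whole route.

Leg 1: +144.48° → +92.03°, shortest Δλ = -52.45° (west) — does not cross 180°.
Leg 2: +92.03° → -23.68°, shortest Δλ = -115.71° (west) — does not cross 180°.
Leg 3: -23.68° → +48.56°, shortest Δλ = 72.24° (east) — does not cross 180°.
Leg 4: +48.56° → +56.93°, shortest Δλ = 8.37° (east) — does not cross 180°.
Total crossings: 0.

0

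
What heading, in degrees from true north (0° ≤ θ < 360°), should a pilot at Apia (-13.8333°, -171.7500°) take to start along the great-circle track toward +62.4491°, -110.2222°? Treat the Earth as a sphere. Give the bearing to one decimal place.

24.0°

Δλ = -110.2222 − -171.7500 = 61.5278°.
θ = atan2( sin Δλ · cos φ₂ , cos φ₁ · sin φ₂ − sin φ₁ · cos φ₂ · cos Δλ )
  = atan2(0.40659, 0.91361) = 23.991° → normalised to [0°, 360°): 23.991°.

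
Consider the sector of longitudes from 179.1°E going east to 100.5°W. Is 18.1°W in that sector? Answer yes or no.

Band width going east from +179.1° to -100.5°: ((-100.5 − 179.1) mod 360) = 80.4°.
Offset of -18.1° east of the west edge: ((-18.1 − 179.1) mod 360) = 162.8°.
162.8° > 80.4° ⇒ outside.

No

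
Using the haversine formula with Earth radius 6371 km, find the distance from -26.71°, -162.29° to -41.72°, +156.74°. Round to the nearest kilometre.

4072 km

Δλ = 156.74 − -162.29 = 319.03°; wrapped into (−180°, 180°]: -40.97°.
Δφ = -41.72 − -26.71 = -15.01°.
a = sin²(Δφ/2) + cos φ₁ · cos φ₂ · sin²(Δλ/2) = 0.098720.
c = 2·atan2(√a, √(1−a)) = 0.63922 rad → d = 6371·c ≈ 4072.49 km.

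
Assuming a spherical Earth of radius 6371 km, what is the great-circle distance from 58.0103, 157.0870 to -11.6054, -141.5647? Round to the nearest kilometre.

Δλ = -141.5647 − 157.0870 = -298.6517°; wrapped into (−180°, 180°]: 61.3483°.
Δφ = -11.6054 − 58.0103 = -69.6157°.
a = sin²(Δφ/2) + cos φ₁ · cos φ₂ · sin²(Δλ/2) = 0.460900.
c = 2·atan2(√a, √(1−a)) = 1.49252 rad → d = 6371·c ≈ 9508.82 km.

9509 km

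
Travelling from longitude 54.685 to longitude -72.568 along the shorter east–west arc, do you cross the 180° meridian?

Signed shortest Δλ = ((-72.568 − 54.685 + 180) mod 360) − 180 = -127.253°.
Going west by 127.253° from +54.685° reaches -72.568° without touching 180°.

No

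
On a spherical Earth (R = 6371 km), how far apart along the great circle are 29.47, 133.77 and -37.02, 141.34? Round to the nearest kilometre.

Δλ = 141.34 − 133.77 = 7.57°.
Δφ = -37.02 − 29.47 = -66.49°.
a = sin²(Δφ/2) + cos φ₁ · cos φ₂ · sin²(Δλ/2) = 0.303575.
c = 2·atan2(√a, √(1−a)) = 1.16707 rad → d = 6371·c ≈ 7435.38 km.

7435 km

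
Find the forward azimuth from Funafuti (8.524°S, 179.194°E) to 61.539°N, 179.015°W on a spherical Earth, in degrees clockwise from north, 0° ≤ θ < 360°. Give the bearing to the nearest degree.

1°

Δλ = -179.015 − 179.194 = -358.209°; wrapped into (−180°, 180°]: 1.791°.
θ = atan2( sin Δλ · cos φ₂ , cos φ₁ · sin φ₂ − sin φ₁ · cos φ₂ · cos Δλ )
  = atan2(0.01489, 0.94003) = 0.908° → normalised to [0°, 360°): 0.908°.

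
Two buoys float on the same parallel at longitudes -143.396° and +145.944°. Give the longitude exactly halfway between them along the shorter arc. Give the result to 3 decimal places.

-178.726°

Signed shortest Δλ from -143.396° to +145.944° is -70.660°.
Midpoint longitude = -143.396° + (-70.660°)/2 = -143.396° − 35.330° = -178.726°.
(The naïve average (-143.396 + +145.944)/2 = 1.274° is on the wrong side of the globe.)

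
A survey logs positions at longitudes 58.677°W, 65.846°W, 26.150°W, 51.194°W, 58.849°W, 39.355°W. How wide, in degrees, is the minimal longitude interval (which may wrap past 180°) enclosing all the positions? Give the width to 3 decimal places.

Sort the longitudes: -65.846°, -58.849°, -58.677°, -51.194°, -39.355°, -26.150°.
Eastward gaps between consecutive values (wrapping around): 6.997°, 0.172°, 7.483°, 11.839°, 13.205°, 320.304°.
Largest gap = 320.304° ⇒ minimal covering band is its complement: 360° − 320.304° = 39.696°.
Band runs from -65.846° eastward to -26.150°.

39.696°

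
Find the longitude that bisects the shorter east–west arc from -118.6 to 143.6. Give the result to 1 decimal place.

Signed shortest Δλ from -118.6° to +143.6° is -97.8°.
Midpoint longitude = -118.6° + (-97.8°)/2 = -118.6° − 48.9° = -167.5°.
(The naïve average (-118.6 + +143.6)/2 = 12.5° is on the wrong side of the globe.)

-167.5°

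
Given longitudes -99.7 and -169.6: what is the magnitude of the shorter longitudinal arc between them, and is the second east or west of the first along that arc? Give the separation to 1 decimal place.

69.9° west

Raw difference: -169.6 − -99.7 = -69.9°.
Normalise into (−180°, 180°]: -69.9° stays -69.9°.
Negative ⇒ the second point lies to the west; separation 69.9°.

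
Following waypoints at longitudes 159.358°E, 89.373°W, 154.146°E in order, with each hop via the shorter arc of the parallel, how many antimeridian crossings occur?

Leg 1: +159.358° → -89.373°, shortest Δλ = 111.269° (east) — crosses 180°.
Leg 2: -89.373° → +154.146°, shortest Δλ = -116.481° (west) — crosses 180°.
Total crossings: 2.

2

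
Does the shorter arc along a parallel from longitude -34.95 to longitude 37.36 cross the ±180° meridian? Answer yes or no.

Signed shortest Δλ = ((37.36 − -34.95 + 180) mod 360) − 180 = 72.31°.
Going east by 72.31° from -34.95° reaches +37.36° without touching 180°.

No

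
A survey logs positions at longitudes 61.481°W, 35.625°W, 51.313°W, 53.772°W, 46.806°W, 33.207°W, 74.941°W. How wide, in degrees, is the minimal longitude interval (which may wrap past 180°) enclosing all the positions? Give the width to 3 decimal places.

Sort the longitudes: -74.941°, -61.481°, -53.772°, -51.313°, -46.806°, -35.625°, -33.207°.
Eastward gaps between consecutive values (wrapping around): 13.460°, 7.709°, 2.459°, 4.507°, 11.181°, 2.418°, 318.266°.
Largest gap = 318.266° ⇒ minimal covering band is its complement: 360° − 318.266° = 41.734°.
Band runs from -74.941° eastward to -33.207°.

41.734°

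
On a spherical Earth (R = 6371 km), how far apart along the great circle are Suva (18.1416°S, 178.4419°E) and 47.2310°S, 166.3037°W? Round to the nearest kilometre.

3521 km

Δλ = -166.3037 − 178.4419 = -344.7456°; wrapped into (−180°, 180°]: 15.2544°.
Δφ = -47.2310 − -18.1416 = -29.0894°.
a = sin²(Δφ/2) + cos φ₁ · cos φ₂ · sin²(Δλ/2) = 0.074437.
c = 2·atan2(√a, √(1−a)) = 0.55267 rad → d = 6371·c ≈ 3521.05 km.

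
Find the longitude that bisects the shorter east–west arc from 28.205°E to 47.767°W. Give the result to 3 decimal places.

9.781°W

Signed shortest Δλ from +28.205° to -47.767° is -75.972°.
Midpoint longitude = +28.205° + (-75.972°)/2 = +28.205° − 37.986° = -9.781°.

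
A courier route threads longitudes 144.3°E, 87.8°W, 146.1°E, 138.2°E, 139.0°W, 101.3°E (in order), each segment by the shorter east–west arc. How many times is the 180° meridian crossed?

Leg 1: +144.3° → -87.8°, shortest Δλ = 127.9° (east) — crosses 180°.
Leg 2: -87.8° → +146.1°, shortest Δλ = -126.1° (west) — crosses 180°.
Leg 3: +146.1° → +138.2°, shortest Δλ = -7.9° (west) — does not cross 180°.
Leg 4: +138.2° → -139.0°, shortest Δλ = 82.8° (east) — crosses 180°.
Leg 5: -139.0° → +101.3°, shortest Δλ = -119.7° (west) — crosses 180°.
Total crossings: 4.

4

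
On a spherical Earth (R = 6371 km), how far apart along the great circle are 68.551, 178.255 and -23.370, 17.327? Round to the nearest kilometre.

14828 km

Δλ = 17.327 − 178.255 = -160.928°.
Δφ = -23.370 − 68.551 = -91.921°.
a = sin²(Δφ/2) + cos φ₁ · cos φ₂ · sin²(Δλ/2) = 0.843222.
c = 2·atan2(√a, √(1−a)) = 2.32738 rad → d = 6371·c ≈ 14827.76 km.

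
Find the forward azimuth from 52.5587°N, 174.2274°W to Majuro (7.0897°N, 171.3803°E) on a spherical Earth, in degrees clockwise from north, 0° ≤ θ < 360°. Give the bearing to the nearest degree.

Δλ = 171.3803 − -174.2274 = 345.6077°; wrapped into (−180°, 180°]: -14.3923°.
θ = atan2( sin Δλ · cos φ₂ , cos φ₁ · sin φ₂ − sin φ₁ · cos φ₂ · cos Δλ )
  = atan2(-0.24666, -0.68814) = -160.280° → normalised to [0°, 360°): 199.720°.

200°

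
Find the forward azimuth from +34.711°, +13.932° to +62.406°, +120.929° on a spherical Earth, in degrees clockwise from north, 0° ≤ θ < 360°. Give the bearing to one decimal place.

Δλ = 120.929 − 13.932 = 106.997°.
θ = atan2( sin Δλ · cos φ₂ , cos φ₁ · sin φ₂ − sin φ₁ · cos φ₂ · cos Δλ )
  = atan2(0.44297, 0.80563) = 28.804° → normalised to [0°, 360°): 28.804°.

28.8°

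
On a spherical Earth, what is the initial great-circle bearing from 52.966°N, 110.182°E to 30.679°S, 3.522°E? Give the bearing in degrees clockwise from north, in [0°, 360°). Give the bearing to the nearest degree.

Δλ = 3.522 − 110.182 = -106.660°.
θ = atan2( sin Δλ · cos φ₂ , cos φ₁ · sin φ₂ − sin φ₁ · cos φ₂ · cos Δλ )
  = atan2(-0.82394, -0.11048) = -97.637° → normalised to [0°, 360°): 262.363°.

262°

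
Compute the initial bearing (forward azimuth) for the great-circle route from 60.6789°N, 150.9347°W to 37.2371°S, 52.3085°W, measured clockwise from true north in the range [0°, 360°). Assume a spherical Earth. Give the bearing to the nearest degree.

Δλ = -52.3085 − -150.9347 = 98.6262°.
θ = atan2( sin Δλ · cos φ₂ , cos φ₁ · sin φ₂ − sin φ₁ · cos φ₂ · cos Δλ )
  = atan2(0.78713, -0.19221) = 103.723° → normalised to [0°, 360°): 103.723°.

104°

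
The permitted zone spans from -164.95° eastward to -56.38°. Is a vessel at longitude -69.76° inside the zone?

Band width going east from -164.95° to -56.38°: ((-56.38 − -164.95) mod 360) = 108.57°.
Offset of -69.76° east of the west edge: ((-69.76 − -164.95) mod 360) = 95.19°.
95.19° ≤ 108.57° ⇒ inside.

Yes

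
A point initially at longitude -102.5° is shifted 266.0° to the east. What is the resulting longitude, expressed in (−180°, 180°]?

+163.5°

Start at -102.5°; shift +266.0° → +163.5°.
+163.5° already lies in (−180°, 180°].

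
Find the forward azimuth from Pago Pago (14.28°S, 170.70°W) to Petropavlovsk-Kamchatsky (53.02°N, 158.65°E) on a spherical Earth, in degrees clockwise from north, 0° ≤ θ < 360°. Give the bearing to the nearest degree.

341°

Δλ = 158.65 − -170.70 = 329.35°; wrapped into (−180°, 180°]: -30.65°.
θ = atan2( sin Δλ · cos φ₂ , cos φ₁ · sin φ₂ − sin φ₁ · cos φ₂ · cos Δλ )
  = atan2(-0.30666, 0.90181) = -18.780° → normalised to [0°, 360°): 341.220°.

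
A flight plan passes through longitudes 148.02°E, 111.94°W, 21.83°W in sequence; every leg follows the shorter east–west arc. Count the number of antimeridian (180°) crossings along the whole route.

1

Leg 1: +148.02° → -111.94°, shortest Δλ = 100.04° (east) — crosses 180°.
Leg 2: -111.94° → -21.83°, shortest Δλ = 90.11° (east) — does not cross 180°.
Total crossings: 1.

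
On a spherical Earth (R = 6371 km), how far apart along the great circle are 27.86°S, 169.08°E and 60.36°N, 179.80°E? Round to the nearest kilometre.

Δλ = 179.80 − 169.08 = 10.72°.
Δφ = 60.36 − -27.86 = 88.22°.
a = sin²(Δφ/2) + cos φ₁ · cos φ₂ · sin²(Δλ/2) = 0.488284.
c = 2·atan2(√a, √(1−a)) = 1.54736 rad → d = 6371·c ≈ 9858.25 km.

9858 km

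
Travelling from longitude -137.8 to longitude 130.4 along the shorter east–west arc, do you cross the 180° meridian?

Naïve |130.4 − -137.8| = 268.2° > 180°, so the shorter arc goes the other way round — across 180°.
Signed shortest Δλ = ((130.4 − -137.8 + 180) mod 360) − 180 = -91.8°.
Going west by 91.8° from -137.8° passes through 180° before reaching +130.4°.

Yes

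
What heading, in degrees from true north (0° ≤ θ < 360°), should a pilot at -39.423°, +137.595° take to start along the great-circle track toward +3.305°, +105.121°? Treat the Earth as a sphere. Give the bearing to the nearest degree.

Δλ = 105.121 − 137.595 = -32.474°.
θ = atan2( sin Δλ · cos φ₂ , cos φ₁ · sin φ₂ − sin φ₁ · cos φ₂ · cos Δλ )
  = atan2(-0.53602, 0.57939) = -42.774° → normalised to [0°, 360°): 317.226°.

317°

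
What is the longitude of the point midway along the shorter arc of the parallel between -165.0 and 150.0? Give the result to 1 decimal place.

Signed shortest Δλ from -165.0° to +150.0° is -45.0°.
Midpoint longitude = -165.0° + (-45.0°)/2 = -165.0° − 22.5° = -187.5°.
Normalise into (−180°, 180°]: +172.5°.
(The naïve average (-165.0 + +150.0)/2 = -7.5° is on the wrong side of the globe.)

+172.5°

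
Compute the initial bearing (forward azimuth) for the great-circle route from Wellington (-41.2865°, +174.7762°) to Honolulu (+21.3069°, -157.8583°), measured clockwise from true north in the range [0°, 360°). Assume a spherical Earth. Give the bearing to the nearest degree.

28°

Δλ = -157.8583 − 174.7762 = -332.6345°; wrapped into (−180°, 180°]: 27.3655°.
θ = atan2( sin Δλ · cos φ₂ , cos φ₁ · sin φ₂ − sin φ₁ · cos φ₂ · cos Δλ )
  = atan2(0.42825, 0.81897) = 27.605° → normalised to [0°, 360°): 27.605°.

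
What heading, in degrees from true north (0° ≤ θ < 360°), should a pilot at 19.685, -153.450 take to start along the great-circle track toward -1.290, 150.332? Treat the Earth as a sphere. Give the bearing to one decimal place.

Δλ = 150.332 − -153.450 = 303.782°; wrapped into (−180°, 180°]: -56.218°.
θ = atan2( sin Δλ · cos φ₂ , cos φ₁ · sin φ₂ − sin φ₁ · cos φ₂ · cos Δλ )
  = atan2(-0.83095, -0.20845) = -104.082° → normalised to [0°, 360°): 255.918°.

255.9°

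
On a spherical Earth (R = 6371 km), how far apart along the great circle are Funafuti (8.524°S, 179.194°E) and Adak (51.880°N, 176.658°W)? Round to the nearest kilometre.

Δλ = -176.658 − 179.194 = -355.852°; wrapped into (−180°, 180°]: 4.148°.
Δφ = 51.880 − -8.524 = 60.404°.
a = sin²(Δφ/2) + cos φ₁ · cos φ₂ · sin²(Δλ/2) = 0.253859.
c = 2·atan2(√a, √(1−a)) = 1.05609 rad → d = 6371·c ≈ 6728.33 km.

6728 km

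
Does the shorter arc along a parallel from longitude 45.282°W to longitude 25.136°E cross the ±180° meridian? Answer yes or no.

No

Signed shortest Δλ = ((25.136 − -45.282 + 180) mod 360) − 180 = 70.418°.
Going east by 70.418° from -45.282° reaches +25.136° without touching 180°.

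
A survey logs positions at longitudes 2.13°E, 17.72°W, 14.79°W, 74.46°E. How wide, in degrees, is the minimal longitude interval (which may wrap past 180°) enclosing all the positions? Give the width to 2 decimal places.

92.18°

Sort the longitudes: -17.72°, -14.79°, +2.13°, +74.46°.
Eastward gaps between consecutive values (wrapping around): 2.93°, 16.92°, 72.33°, 267.82°.
Largest gap = 267.82° ⇒ minimal covering band is its complement: 360° − 267.82° = 92.18°.
Band runs from -17.72° eastward to +74.46°.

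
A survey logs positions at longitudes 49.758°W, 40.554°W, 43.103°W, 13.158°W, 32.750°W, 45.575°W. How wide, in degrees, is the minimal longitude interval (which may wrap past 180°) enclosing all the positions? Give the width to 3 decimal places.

36.600°

Sort the longitudes: -49.758°, -45.575°, -43.103°, -40.554°, -32.750°, -13.158°.
Eastward gaps between consecutive values (wrapping around): 4.183°, 2.472°, 2.549°, 7.804°, 19.592°, 323.400°.
Largest gap = 323.400° ⇒ minimal covering band is its complement: 360° − 323.400° = 36.600°.
Band runs from -49.758° eastward to -13.158°.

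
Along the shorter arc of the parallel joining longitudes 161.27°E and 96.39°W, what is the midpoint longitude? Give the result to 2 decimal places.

Signed shortest Δλ from +161.27° to -96.39° is +102.34°.
Midpoint longitude = +161.27° + (+102.34°)/2 = +161.27° + 51.17° = +212.44°.
Normalise into (−180°, 180°]: -147.56°.
(The naïve average (+161.27 + -96.39)/2 = 32.44° is on the wrong side of the globe.)

147.56°W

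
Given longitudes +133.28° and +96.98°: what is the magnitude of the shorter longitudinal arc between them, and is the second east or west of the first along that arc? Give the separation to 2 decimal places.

Raw difference: 96.98 − 133.28 = -36.3°.
Normalise into (−180°, 180°]: -36.3° stays -36.3°.
Negative ⇒ the second point lies to the west; separation 36.30°.

36.30° west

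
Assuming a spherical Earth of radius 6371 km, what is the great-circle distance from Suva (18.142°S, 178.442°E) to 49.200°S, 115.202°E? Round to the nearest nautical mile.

Δλ = 115.202 − 178.442 = -63.240°.
Δφ = -49.200 − -18.142 = -31.058°.
a = sin²(Δφ/2) + cos φ₁ · cos φ₂ · sin²(Δλ/2) = 0.242356.
c = 2·atan2(√a, √(1−a)) = 1.02945 rad → d = 6371·c ≈ 6558.65 km ≈ 3541.38 nmi.

3541 nmi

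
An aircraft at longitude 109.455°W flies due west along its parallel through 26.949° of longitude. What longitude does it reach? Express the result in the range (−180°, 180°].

Start at -109.455°; shift −26.949° → -136.404°.
-136.404° already lies in (−180°, 180°].

136.404°W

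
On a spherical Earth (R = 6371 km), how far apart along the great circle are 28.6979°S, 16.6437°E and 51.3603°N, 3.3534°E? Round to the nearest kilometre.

Δλ = 3.3534 − 16.6437 = -13.2903°.
Δφ = 51.3603 − -28.6979 = 80.0582°.
a = sin²(Δφ/2) + cos φ₁ · cos φ₂ · sin²(Δλ/2) = 0.421011.
c = 2·atan2(√a, √(1−a)) = 1.41215 rad → d = 6371·c ≈ 8996.83 km.

8997 km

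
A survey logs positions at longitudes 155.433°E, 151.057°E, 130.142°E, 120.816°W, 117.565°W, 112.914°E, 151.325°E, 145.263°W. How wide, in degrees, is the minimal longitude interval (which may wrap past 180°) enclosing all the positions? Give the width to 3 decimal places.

Sort the longitudes: -145.263°, -120.816°, -117.565°, +112.914°, +130.142°, +151.057°, +151.325°, +155.433°.
Eastward gaps between consecutive values (wrapping around): 24.447°, 3.251°, 230.479°, 17.228°, 20.915°, 0.268°, 4.108°, 59.304°.
Largest gap = 230.479° ⇒ minimal covering band is its complement: 360° − 230.479° = 129.521°.
Band runs from +112.914° eastward to -117.565°, crossing the antimeridian.

129.521°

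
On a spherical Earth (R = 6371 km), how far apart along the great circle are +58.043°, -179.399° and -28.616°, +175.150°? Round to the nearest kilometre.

Δλ = 175.150 − -179.399 = 354.549°; wrapped into (−180°, 180°]: -5.451°.
Δφ = -28.616 − 58.043 = -86.659°.
a = sin²(Δφ/2) + cos φ₁ · cos φ₂ · sin²(Δλ/2) = 0.471911.
c = 2·atan2(√a, √(1−a)) = 1.51459 rad → d = 6371·c ≈ 9649.45 km.

9649 km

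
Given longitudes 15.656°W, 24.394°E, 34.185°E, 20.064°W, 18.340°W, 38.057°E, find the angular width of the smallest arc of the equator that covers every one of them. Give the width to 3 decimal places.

Sort the longitudes: -20.064°, -18.340°, -15.656°, +24.394°, +34.185°, +38.057°.
Eastward gaps between consecutive values (wrapping around): 1.724°, 2.684°, 40.050°, 9.791°, 3.872°, 301.879°.
Largest gap = 301.879° ⇒ minimal covering band is its complement: 360° − 301.879° = 58.121°.
Band runs from -20.064° eastward to +38.057°.

58.121°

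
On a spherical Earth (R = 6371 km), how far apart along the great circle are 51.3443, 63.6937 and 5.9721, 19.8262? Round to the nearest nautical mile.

Δλ = 19.8262 − 63.6937 = -43.8675°.
Δφ = 5.9721 − 51.3443 = -45.3722°.
a = sin²(Δφ/2) + cos φ₁ · cos φ₂ · sin²(Δλ/2) = 0.235432.
c = 2·atan2(√a, √(1−a)) = 1.01322 rad → d = 6371·c ≈ 6455.19 km ≈ 3485.53 nmi.

3486 nmi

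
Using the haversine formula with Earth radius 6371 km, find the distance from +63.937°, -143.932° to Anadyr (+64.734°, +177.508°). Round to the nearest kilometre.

1830 km

Δλ = 177.508 − -143.932 = 321.440°; wrapped into (−180°, 180°]: -38.560°.
Δφ = 64.734 − 63.937 = 0.797°.
a = sin²(Δφ/2) + cos φ₁ · cos φ₂ · sin²(Δλ/2) = 0.020493.
c = 2·atan2(√a, √(1−a)) = 0.28729 rad → d = 6371·c ≈ 1830.36 km.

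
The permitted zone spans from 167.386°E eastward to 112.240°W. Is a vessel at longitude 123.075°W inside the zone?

Band width going east from +167.386° to -112.240°: ((-112.240 − 167.386) mod 360) = 80.374°.
Offset of -123.075° east of the west edge: ((-123.075 − 167.386) mod 360) = 69.539°.
69.539° ≤ 80.374° ⇒ inside.

Yes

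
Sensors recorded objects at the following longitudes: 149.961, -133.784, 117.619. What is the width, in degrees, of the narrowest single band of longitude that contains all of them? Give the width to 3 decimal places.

Sort the longitudes: -133.784°, +117.619°, +149.961°.
Eastward gaps between consecutive values (wrapping around): 251.403°, 32.342°, 76.255°.
Largest gap = 251.403° ⇒ minimal covering band is its complement: 360° − 251.403° = 108.597°.
Band runs from +117.619° eastward to -133.784°, crossing the antimeridian.

108.597°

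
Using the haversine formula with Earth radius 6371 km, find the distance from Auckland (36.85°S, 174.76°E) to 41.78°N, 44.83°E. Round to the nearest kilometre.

Δλ = 44.83 − 174.76 = -129.93°.
Δφ = 41.78 − -36.85 = 78.63°.
a = sin²(Δφ/2) + cos φ₁ · cos φ₂ · sin²(Δλ/2) = 0.891293.
c = 2·atan2(√a, √(1−a)) = 2.46960 rad → d = 6371·c ≈ 15733.85 km.

15734 km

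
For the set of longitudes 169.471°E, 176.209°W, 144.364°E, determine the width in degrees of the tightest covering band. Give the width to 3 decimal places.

39.427°

Sort the longitudes: -176.209°, +144.364°, +169.471°.
Eastward gaps between consecutive values (wrapping around): 320.573°, 25.107°, 14.320°.
Largest gap = 320.573° ⇒ minimal covering band is its complement: 360° − 320.573° = 39.427°.
Band runs from +144.364° eastward to -176.209°, crossing the antimeridian.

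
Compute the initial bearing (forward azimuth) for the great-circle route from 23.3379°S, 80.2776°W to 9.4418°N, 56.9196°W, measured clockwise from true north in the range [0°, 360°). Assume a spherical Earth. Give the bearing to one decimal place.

Δλ = -56.9196 − -80.2776 = 23.3580°.
θ = atan2( sin Δλ · cos φ₂ , cos φ₁ · sin φ₂ − sin φ₁ · cos φ₂ · cos Δλ )
  = atan2(0.39110, 0.50938) = 37.517° → normalised to [0°, 360°): 37.517°.

37.5°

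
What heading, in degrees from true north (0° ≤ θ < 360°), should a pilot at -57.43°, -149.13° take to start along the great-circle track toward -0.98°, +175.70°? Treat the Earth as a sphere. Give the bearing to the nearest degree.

Δλ = 175.70 − -149.13 = 324.83°; wrapped into (−180°, 180°]: -35.17°.
θ = atan2( sin Δλ · cos φ₂ , cos φ₁ · sin φ₂ − sin φ₁ · cos φ₂ · cos Δλ )
  = atan2(-0.57592, 0.67958) = -40.280° → normalised to [0°, 360°): 319.720°.

320°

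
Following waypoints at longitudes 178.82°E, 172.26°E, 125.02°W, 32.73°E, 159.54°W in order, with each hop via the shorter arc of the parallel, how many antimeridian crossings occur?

2

Leg 1: +178.82° → +172.26°, shortest Δλ = -6.56° (west) — does not cross 180°.
Leg 2: +172.26° → -125.02°, shortest Δλ = 62.72° (east) — crosses 180°.
Leg 3: -125.02° → +32.73°, shortest Δλ = 157.75° (east) — does not cross 180°.
Leg 4: +32.73° → -159.54°, shortest Δλ = 167.73° (east) — crosses 180°.
Total crossings: 2.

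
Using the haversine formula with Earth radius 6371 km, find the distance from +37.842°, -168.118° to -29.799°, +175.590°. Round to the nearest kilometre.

Δλ = 175.590 − -168.118 = 343.708°; wrapped into (−180°, 180°]: -16.292°.
Δφ = -29.799 − 37.842 = -67.641°.
a = sin²(Δφ/2) + cos φ₁ · cos φ₂ · sin²(Δλ/2) = 0.323555.
c = 2·atan2(√a, √(1−a)) = 1.21014 rad → d = 6371·c ≈ 7709.79 km.

7710 km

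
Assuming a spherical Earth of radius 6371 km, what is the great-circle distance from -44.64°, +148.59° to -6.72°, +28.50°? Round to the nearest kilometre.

Δλ = 28.50 − 148.59 = -120.09°.
Δφ = -6.72 − -44.64 = 37.92°.
a = sin²(Δφ/2) + cos φ₁ · cos φ₂ · sin²(Δλ/2) = 0.636031.
c = 2·atan2(√a, √(1−a)) = 1.84633 rad → d = 6371·c ≈ 11762.98 km.

11763 km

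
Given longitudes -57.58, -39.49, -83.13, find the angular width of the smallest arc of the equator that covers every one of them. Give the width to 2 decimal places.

Sort the longitudes: -83.13°, -57.58°, -39.49°.
Eastward gaps between consecutive values (wrapping around): 25.55°, 18.09°, 316.36°.
Largest gap = 316.36° ⇒ minimal covering band is its complement: 360° − 316.36° = 43.64°.
Band runs from -83.13° eastward to -39.49°.

43.64°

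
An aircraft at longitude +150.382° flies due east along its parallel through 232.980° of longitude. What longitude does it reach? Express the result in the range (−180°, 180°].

+23.362°

Start at +150.382°; shift +232.980° → +383.362°.
+383.362° lies outside (−180°, 180°]; subtract 360° → +23.362°.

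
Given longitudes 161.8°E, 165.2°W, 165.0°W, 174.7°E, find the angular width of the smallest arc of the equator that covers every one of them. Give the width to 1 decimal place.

Sort the longitudes: -165.2°, -165.0°, +161.8°, +174.7°.
Eastward gaps between consecutive values (wrapping around): 0.2°, 326.8°, 12.9°, 20.1°.
Largest gap = 326.8° ⇒ minimal covering band is its complement: 360° − 326.8° = 33.2°.
Band runs from +161.8° eastward to -165.0°, crossing the antimeridian.

33.2°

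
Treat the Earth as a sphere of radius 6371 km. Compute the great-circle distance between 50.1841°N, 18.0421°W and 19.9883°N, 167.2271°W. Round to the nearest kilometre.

11645 km

Δλ = -167.2271 − -18.0421 = -149.1850°.
Δφ = 19.9883 − 50.1841 = -30.1958°.
a = sin²(Δφ/2) + cos φ₁ · cos φ₂ · sin²(Δλ/2) = 0.627120.
c = 2·atan2(√a, √(1−a)) = 1.82786 rad → d = 6371·c ≈ 11645.28 km.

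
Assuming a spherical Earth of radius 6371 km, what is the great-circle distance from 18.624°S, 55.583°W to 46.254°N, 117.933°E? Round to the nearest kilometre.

16886 km

Δλ = 117.933 − -55.583 = 173.516°.
Δφ = 46.254 − -18.624 = 64.878°.
a = sin²(Δφ/2) + cos φ₁ · cos φ₂ · sin²(Δλ/2) = 0.940885.
c = 2·atan2(√a, √(1−a)) = 2.65040 rad → d = 6371·c ≈ 16885.68 km.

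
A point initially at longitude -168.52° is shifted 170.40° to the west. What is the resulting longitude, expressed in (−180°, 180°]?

Start at -168.52°; shift −170.40° → -338.92°.
-338.92° lies outside (−180°, 180°]; add 360° → +21.08°.

+21.08°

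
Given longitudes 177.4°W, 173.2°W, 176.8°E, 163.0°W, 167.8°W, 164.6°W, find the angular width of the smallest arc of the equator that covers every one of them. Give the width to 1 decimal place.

20.2°

Sort the longitudes: -177.4°, -173.2°, -167.8°, -164.6°, -163.0°, +176.8°.
Eastward gaps between consecutive values (wrapping around): 4.2°, 5.4°, 3.2°, 1.6°, 339.8°, 5.8°.
Largest gap = 339.8° ⇒ minimal covering band is its complement: 360° − 339.8° = 20.2°.
Band runs from +176.8° eastward to -163.0°, crossing the antimeridian.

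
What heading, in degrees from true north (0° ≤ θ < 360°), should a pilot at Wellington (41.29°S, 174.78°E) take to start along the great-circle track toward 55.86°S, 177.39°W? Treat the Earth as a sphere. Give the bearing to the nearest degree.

Δλ = -177.39 − 174.78 = -352.17°; wrapped into (−180°, 180°]: 7.83°.
θ = atan2( sin Δλ · cos φ₂ , cos φ₁ · sin φ₂ − sin φ₁ · cos φ₂ · cos Δλ )
  = atan2(0.07646, -0.25502) = 163.311° → normalised to [0°, 360°): 163.311°.

163°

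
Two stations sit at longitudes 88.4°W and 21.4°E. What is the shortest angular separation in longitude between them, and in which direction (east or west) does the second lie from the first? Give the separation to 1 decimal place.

109.8° east

Raw difference: 21.4 − -88.4 = 109.8°.
Normalise into (−180°, 180°]: 109.8° stays 109.8°.
Positive ⇒ the second point lies to the east; separation 109.8°.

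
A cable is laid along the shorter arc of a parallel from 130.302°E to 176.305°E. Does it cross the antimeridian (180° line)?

No

Signed shortest Δλ = ((176.305 − 130.302 + 180) mod 360) − 180 = 46.003°.
Going east by 46.003° from +130.302° reaches +176.305° without touching 180°.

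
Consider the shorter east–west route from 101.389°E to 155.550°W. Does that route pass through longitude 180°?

Naïve |-155.550 − 101.389| = 256.939° > 180°, so the shorter arc goes the other way round — across 180°.
Signed shortest Δλ = ((-155.550 − 101.389 + 180) mod 360) − 180 = 103.061°.
Going east by 103.061° from +101.389° passes through 180° before reaching -155.550°.

Yes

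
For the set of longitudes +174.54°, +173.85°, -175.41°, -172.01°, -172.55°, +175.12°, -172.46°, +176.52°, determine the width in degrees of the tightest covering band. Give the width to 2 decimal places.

14.14°

Sort the longitudes: -175.41°, -172.55°, -172.46°, -172.01°, +173.85°, +174.54°, +175.12°, +176.52°.
Eastward gaps between consecutive values (wrapping around): 2.86°, 0.09°, 0.45°, 345.86°, 0.69°, 0.58°, 1.40°, 8.07°.
Largest gap = 345.86° ⇒ minimal covering band is its complement: 360° − 345.86° = 14.14°.
Band runs from +173.85° eastward to -172.01°, crossing the antimeridian.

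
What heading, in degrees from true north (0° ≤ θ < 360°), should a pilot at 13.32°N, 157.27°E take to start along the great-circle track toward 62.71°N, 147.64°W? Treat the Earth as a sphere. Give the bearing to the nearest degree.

Δλ = -147.64 − 157.27 = -304.91°; wrapped into (−180°, 180°]: 55.09°.
θ = atan2( sin Δλ · cos φ₂ , cos φ₁ · sin φ₂ − sin φ₁ · cos φ₂ · cos Δλ )
  = atan2(0.37599, 0.80434) = 25.054° → normalised to [0°, 360°): 25.054°.

25°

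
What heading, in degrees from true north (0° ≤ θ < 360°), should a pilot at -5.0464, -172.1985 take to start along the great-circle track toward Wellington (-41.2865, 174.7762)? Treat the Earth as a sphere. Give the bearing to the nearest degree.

196°

Δλ = 174.7762 − -172.1985 = 346.9747°; wrapped into (−180°, 180°]: -13.0253°.
θ = atan2( sin Δλ · cos φ₂ , cos φ₁ · sin φ₂ − sin φ₁ · cos φ₂ · cos Δλ )
  = atan2(-0.16936, -0.59287) = -164.058° → normalised to [0°, 360°): 195.942°.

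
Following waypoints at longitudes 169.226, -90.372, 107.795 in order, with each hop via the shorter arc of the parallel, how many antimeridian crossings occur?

Leg 1: +169.226° → -90.372°, shortest Δλ = 100.402° (east) — crosses 180°.
Leg 2: -90.372° → +107.795°, shortest Δλ = -161.833° (west) — crosses 180°.
Total crossings: 2.

2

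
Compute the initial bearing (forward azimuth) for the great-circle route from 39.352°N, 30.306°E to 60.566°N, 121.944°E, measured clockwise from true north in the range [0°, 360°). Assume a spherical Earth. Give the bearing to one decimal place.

35.7°

Δλ = 121.944 − 30.306 = 91.638°.
θ = atan2( sin Δλ · cos φ₂ , cos φ₁ · sin φ₂ − sin φ₁ · cos φ₂ · cos Δλ )
  = atan2(0.49122, 0.68236) = 35.749° → normalised to [0°, 360°): 35.749°.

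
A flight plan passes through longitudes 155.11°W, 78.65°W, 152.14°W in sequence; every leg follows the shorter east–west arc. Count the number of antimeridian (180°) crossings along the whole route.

Leg 1: -155.11° → -78.65°, shortest Δλ = 76.46° (east) — does not cross 180°.
Leg 2: -78.65° → -152.14°, shortest Δλ = -73.49° (west) — does not cross 180°.
Total crossings: 0.

0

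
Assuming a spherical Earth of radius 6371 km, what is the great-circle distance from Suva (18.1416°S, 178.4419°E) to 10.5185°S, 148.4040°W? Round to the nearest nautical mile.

1979 nmi

Δλ = -148.4040 − 178.4419 = -326.8459°; wrapped into (−180°, 180°]: 33.1541°.
Δφ = -10.5185 − -18.1416 = 7.6231°.
a = sin²(Δφ/2) + cos φ₁ · cos φ₂ · sin²(Δλ/2) = 0.080471.
c = 2·atan2(√a, √(1−a)) = 0.57525 rad → d = 6371·c ≈ 3664.91 km ≈ 1978.89 nmi.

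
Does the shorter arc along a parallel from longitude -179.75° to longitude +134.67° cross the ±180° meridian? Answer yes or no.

Naïve |134.67 − -179.75| = 314.42° > 180°, so the shorter arc goes the other way round — across 180°.
Signed shortest Δλ = ((134.67 − -179.75 + 180) mod 360) − 180 = -45.58°.
Going west by 45.58° from -179.75° passes through 180° before reaching +134.67°.

Yes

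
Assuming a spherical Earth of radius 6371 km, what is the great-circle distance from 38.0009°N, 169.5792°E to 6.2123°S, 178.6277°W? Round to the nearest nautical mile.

2735 nmi

Δλ = -178.6277 − 169.5792 = -348.2069°; wrapped into (−180°, 180°]: 11.7931°.
Δφ = -6.2123 − 38.0009 = -44.2132°.
a = sin²(Δφ/2) + cos φ₁ · cos φ₂ · sin²(Δλ/2) = 0.149893.
c = 2·atan2(√a, √(1−a)) = 0.79510 rad → d = 6371·c ≈ 5065.57 km ≈ 2735.19 nmi.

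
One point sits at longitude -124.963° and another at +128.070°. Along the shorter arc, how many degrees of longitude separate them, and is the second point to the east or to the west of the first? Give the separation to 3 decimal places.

106.967° west

Raw difference: 128.070 − -124.963 = 253.033°.
Normalise into (−180°, 180°]: 253.033° − 360° = -106.967°.
Negative ⇒ the second point lies to the west; separation 106.967°.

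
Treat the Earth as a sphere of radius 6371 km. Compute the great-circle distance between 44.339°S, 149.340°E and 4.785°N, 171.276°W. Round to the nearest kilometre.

Δλ = -171.276 − 149.340 = -320.616°; wrapped into (−180°, 180°]: 39.384°.
Δφ = 4.785 − -44.339 = 49.124°.
a = sin²(Δφ/2) + cos φ₁ · cos φ₂ · sin²(Δλ/2) = 0.253714.
c = 2·atan2(√a, √(1−a)) = 1.05575 rad → d = 6371·c ≈ 6726.21 km.

6726 km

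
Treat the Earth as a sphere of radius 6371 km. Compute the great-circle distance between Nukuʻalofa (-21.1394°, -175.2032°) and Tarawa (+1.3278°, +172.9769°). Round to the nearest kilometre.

2810 km

Δλ = 172.9769 − -175.2032 = 348.1801°; wrapped into (−180°, 180°]: -11.8199°.
Δφ = 1.3278 − -21.1394 = 22.4672°.
a = sin²(Δφ/2) + cos φ₁ · cos φ₂ · sin²(Δλ/2) = 0.047837.
c = 2·atan2(√a, √(1−a)) = 0.44100 rad → d = 6371·c ≈ 2809.59 km.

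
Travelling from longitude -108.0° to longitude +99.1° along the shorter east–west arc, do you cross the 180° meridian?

Yes

Naïve |99.1 − -108.0| = 207.1° > 180°, so the shorter arc goes the other way round — across 180°.
Signed shortest Δλ = ((99.1 − -108.0 + 180) mod 360) − 180 = -152.9°.
Going west by 152.9° from -108.0° passes through 180° before reaching +99.1°.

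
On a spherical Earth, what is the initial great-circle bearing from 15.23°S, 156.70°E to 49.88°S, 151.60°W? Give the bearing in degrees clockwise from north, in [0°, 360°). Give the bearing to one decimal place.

Δλ = -151.60 − 156.70 = -308.30°; wrapped into (−180°, 180°]: 51.70°.
θ = atan2( sin Δλ · cos φ₂ , cos φ₁ · sin φ₂ − sin φ₁ · cos φ₂ · cos Δλ )
  = atan2(0.50570, -0.63292) = 141.375° → normalised to [0°, 360°): 141.375°.

141.4°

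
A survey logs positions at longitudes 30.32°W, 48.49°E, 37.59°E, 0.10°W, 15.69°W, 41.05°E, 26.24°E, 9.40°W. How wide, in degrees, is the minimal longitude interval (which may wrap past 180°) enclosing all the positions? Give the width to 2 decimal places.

Sort the longitudes: -30.32°, -15.69°, -9.40°, -0.10°, +26.24°, +37.59°, +41.05°, +48.49°.
Eastward gaps between consecutive values (wrapping around): 14.63°, 6.29°, 9.30°, 26.34°, 11.35°, 3.46°, 7.44°, 281.19°.
Largest gap = 281.19° ⇒ minimal covering band is its complement: 360° − 281.19° = 78.81°.
Band runs from -30.32° eastward to +48.49°.

78.81°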